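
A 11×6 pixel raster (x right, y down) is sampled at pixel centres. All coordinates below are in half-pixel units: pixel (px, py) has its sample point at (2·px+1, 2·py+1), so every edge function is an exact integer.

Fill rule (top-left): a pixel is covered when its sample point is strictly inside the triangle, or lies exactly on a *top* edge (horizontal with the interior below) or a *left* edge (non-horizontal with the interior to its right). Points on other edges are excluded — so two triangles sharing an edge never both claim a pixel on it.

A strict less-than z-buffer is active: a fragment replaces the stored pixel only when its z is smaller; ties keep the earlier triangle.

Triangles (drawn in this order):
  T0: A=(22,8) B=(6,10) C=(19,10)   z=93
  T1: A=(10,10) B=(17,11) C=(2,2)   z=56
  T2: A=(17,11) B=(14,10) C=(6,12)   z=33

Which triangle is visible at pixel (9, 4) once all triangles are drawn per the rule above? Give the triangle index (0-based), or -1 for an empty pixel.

T0:
  2·area = 26  (B↔C swapped to make it positive)
  edge (22, 8)→(19, 10): d=(-3,2) right/bottom  bias=-1
  edge (19, 10)→(6, 10): d=(-13,0) right/bottom  bias=-1
  edge (6, 10)→(22, 8): d=(16,-2) top-left  bias=+0
    (7,4)@(15, 9): e=[11,13,2] → X
    (8,4)@(17, 9): e=[7,13,6] → X
    (9,4)@(19, 9): e=[3,13,10] → X
    (10,4)@(21, 9): e=[-1,13,14] → .
    (7,5)@(15, 11): e=[5,-13,34] → .
    (8,5)@(17, 11): e=[1,-13,38] → .
    (9,5)@(19, 11): e=[-3,-13,42] → .
  covered (3 px):
    . . . . . . . . . . .
    . . . . . . . . . . .
    . . . . . . . . . . .
    . . . . . . . . . . .
    . . . . . . . X X X .
    . . . . . . . . . . .
T1:
  2·area = 48  (B↔C swapped to make it positive)
  edge (10, 10)→(2, 2): d=(-8,-8) top-left  bias=+0
  edge (2, 2)→(17, 11): d=(15,9) right/bottom  bias=-1
  edge (17, 11)→(10, 10): d=(-7,-1) top-left  bias=+0
    (0,0)@(1, 1): e=[0,-6,54] → .  [on edge]
    (1,1)@(3, 3): e=[0,6,42] → X  [on edge]
    (2,1)@(5, 3): e=[16,-12,44] → .
    (1,2)@(3, 5): e=[-16,36,28] → .
    (2,2)@(5, 5): e=[0,18,30] → X  [on edge]
    (3,2)@(7, 5): e=[16,0,32] → .  [on edge]
    (2,3)@(5, 7): e=[-16,48,16] → .
    (3,3)@(7, 7): e=[0,30,18] → X  [on edge]
    (4,3)@(9, 7): e=[16,12,20] → X
    (5,3)@(11, 7): e=[32,-6,22] → .
    (1,4)@(3, 9): e=[-48,96,0] → .  [on edge]
    (3,4)@(7, 9): e=[-16,60,4] → .
    (4,4)@(9, 9): e=[0,42,6] → X  [on edge]
    (5,5)@(11, 11): e=[0,54,-6] → .  [on edge]
    (8,5)@(17, 11): e=[48,0,0] → .  [on edge]
  covered (7 px):
    . . . . . . . . . . .
    . X . . . . . . . . .
    . . X . . . . . . . .
    . . . X X . . . . . .
    . . . . X X X . . . .
    . . . . . . . . . . .
T2:
  2·area = 14  (B↔C swapped to make it positive)
  edge (17, 11)→(6, 12): d=(-11,1) right/bottom  bias=-1
  edge (6, 12)→(14, 10): d=(8,-2) top-left  bias=+0
  edge (14, 10)→(17, 11): d=(3,1) right/bottom  bias=-1
    (2,3)@(5, 7): e=[56,-42,0] → .  [on edge]
    (5,4)@(11, 9): e=[28,-14,0] → .  [on edge]
    (5,5)@(11, 11): e=[6,2,6] → X
    (6,5)@(13, 11): e=[4,6,4] → X
    (7,5)@(15, 11): e=[2,10,2] → X
    (8,5)@(17, 11): e=[0,14,0] → .  [on edge]
  covered (3 px):
    . . . . . . . . . . .
    . . . . . . . . . . .
    . . . . . . . . . . .
    . . . . . . . . . . .
    . . . . . . . . . . .
    . . . . . X X X . . .

Z-buffer (winner per pixel, '.' = empty):
  . . . . . . . . . . .
  . 1 . . . . . . . . .
  . . 1 . . . . . . . .
  . . . 1 1 . . . . . .
  . . . . 1 1 1 0 0 0 .
  . . . . . 2 2 2 . . .

Final: 0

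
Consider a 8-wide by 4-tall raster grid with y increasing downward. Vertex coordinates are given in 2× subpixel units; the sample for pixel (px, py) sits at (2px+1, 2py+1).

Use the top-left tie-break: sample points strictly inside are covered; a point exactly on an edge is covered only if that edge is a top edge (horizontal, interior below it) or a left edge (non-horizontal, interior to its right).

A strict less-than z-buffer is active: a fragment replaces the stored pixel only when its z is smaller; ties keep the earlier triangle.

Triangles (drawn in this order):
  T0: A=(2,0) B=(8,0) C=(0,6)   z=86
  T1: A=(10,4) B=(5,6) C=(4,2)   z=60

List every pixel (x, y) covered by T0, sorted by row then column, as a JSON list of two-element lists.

T0:
  2·area = 36
  edge (2, 0)→(8, 0): d=(6,0) top-left  bias=+0
  edge (8, 0)→(0, 6): d=(-8,6) right/bottom  bias=-1
  edge (0, 6)→(2, 0): d=(2,-6) top-left  bias=+0
    (1,0)@(3, 1): e=[6,22,8] → X
    (2,0)@(5, 1): e=[6,10,20] → X
    (3,0)@(7, 1): e=[6,-2,32] → .
    (0,1)@(1, 3): e=[18,18,0] → X  [on edge]
    (2,1)@(5, 3): e=[18,-6,24] → .
    (0,2)@(1, 5): e=[30,2,4] → X
    (1,2)@(3, 5): e=[30,-10,16] → .
    (0,3)@(1, 7): e=[42,-14,8] → .
  covered (5 px):
    . X X . . . . .
    X X . . . . . .
    X . . . . . . .
    . . . . . . . .
T1:
  2·area = 22
  edge (10, 4)→(5, 6): d=(-5,2) right/bottom  bias=-1
  edge (5, 6)→(4, 2): d=(-1,-4) top-left  bias=+0
  edge (4, 2)→(10, 4): d=(6,2) right/bottom  bias=-1
    (0,0)@(1, 1): e=[33,-11,0] → .  [on edge]
    (2,1)@(5, 3): e=[15,3,4] → X
    (3,1)@(7, 3): e=[11,11,0] → .  [on edge]
    (2,2)@(5, 5): e=[5,1,16] → X
    (3,2)@(7, 5): e=[1,9,12] → X
    (4,2)@(9, 5): e=[-3,17,8] → .
    (6,2)@(13, 5): e=[-11,33,0] → .  [on edge]
    (2,3)@(5, 7): e=[-5,-1,28] → .
    (3,3)@(7, 7): e=[-9,7,24] → .
  covered (3 px):
    . . . . . . . .
    . . X . . . . .
    . . X X . . . .
    . . . . . . . .

Answer: [[1,0],[2,0],[0,1],[1,1],[0,2]]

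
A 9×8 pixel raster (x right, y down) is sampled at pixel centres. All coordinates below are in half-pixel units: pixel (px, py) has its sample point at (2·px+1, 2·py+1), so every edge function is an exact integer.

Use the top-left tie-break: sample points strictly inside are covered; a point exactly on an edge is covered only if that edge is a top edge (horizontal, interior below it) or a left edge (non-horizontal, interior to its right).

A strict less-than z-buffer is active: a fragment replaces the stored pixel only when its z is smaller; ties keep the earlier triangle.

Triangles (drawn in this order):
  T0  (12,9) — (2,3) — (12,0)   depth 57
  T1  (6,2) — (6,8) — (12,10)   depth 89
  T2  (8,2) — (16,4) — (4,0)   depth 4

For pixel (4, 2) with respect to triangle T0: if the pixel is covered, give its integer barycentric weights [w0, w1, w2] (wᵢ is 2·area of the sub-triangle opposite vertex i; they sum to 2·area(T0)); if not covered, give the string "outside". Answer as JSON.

T0:
  2·area = 90
  edge (12, 9)→(2, 3): d=(-10,-6) top-left  bias=+0
  edge (2, 3)→(12, 0): d=(10,-3) top-left  bias=+0
  edge (12, 0)→(12, 9): d=(0,9) right/bottom  bias=-1
    (4,0)@(9, 1): e=[62,1,27] → #
    (5,0)@(11, 1): e=[74,7,9] → #
    (6,0)@(13, 1): e=[86,13,-9] → ·
    (1,1)@(3, 3): e=[6,3,81] → #
    (2,1)@(5, 3): e=[18,9,63] → #
    (3,1)@(7, 3): e=[30,15,45] → #
    (6,1)@(13, 3): e=[66,33,-9] → ·
    (1,2)@(3, 5): e=[-14,23,81] → ·
    (2,2)@(5, 5): e=[-2,29,63] → ·
    (3,2)@(7, 5): e=[10,35,45] → #
    (6,2)@(13, 5): e=[46,53,-9] → ·
    (3,3)@(7, 7): e=[-10,55,45] → ·
  covered (12 px):
    · · · · # # · · ·
    · # # # # # · · ·
    · · · # # # · · ·
    · · · · # # · · ·
    · · · · · · · · ·
    · · · · · · · · ·
    · · · · · · · · ·
    · · · · · · · · ·
T1:
  2·area = 36  (B↔C swapped to make it positive)
  edge (6, 2)→(12, 10): d=(6,8) right/bottom  bias=-1
  edge (12, 10)→(6, 8): d=(-6,-2) top-left  bias=+0
  edge (6, 8)→(6, 2): d=(0,-6) top-left  bias=+0
    (3,2)@(7, 5): e=[10,20,6] → #
    (4,2)@(9, 5): e=[-6,24,18] → ·
    (1,3)@(3, 7): e=[54,0,-18] → ·  [on edge]
    (3,3)@(7, 7): e=[22,8,6] → #
    (4,3)@(9, 7): e=[6,12,18] → #
    (5,3)@(11, 7): e=[-10,16,30] → ·
    (3,4)@(7, 9): e=[34,-4,6] → ·
    (4,4)@(9, 9): e=[18,0,18] → #  [on edge]
    (5,4)@(11, 9): e=[2,4,30] → #
    (6,4)@(13, 9): e=[-14,8,42] → ·
    (4,5)@(9, 11): e=[30,-12,18] → ·
    (5,5)@(11, 11): e=[14,-8,30] → ·
    (7,5)@(15, 11): e=[-18,0,54] → ·  [on edge]
  covered (5 px):
    · · · · · · · · ·
    · · · · · · · · ·
    · · · # · · · · ·
    · · · # # · · · ·
    · · · · # # · · ·
    · · · · · · · · ·
    · · · · · · · · ·
    · · · · · · · · ·
T2:
  2·area = 8  (B↔C swapped to make it positive)
  edge (8, 2)→(4, 0): d=(-4,-2) top-left  bias=+0
  edge (4, 0)→(16, 4): d=(12,4) right/bottom  bias=-1
  edge (16, 4)→(8, 2): d=(-8,-2) top-left  bias=+0
    (3,0)@(7, 1): e=[2,0,6] → ·  [on edge]
    (6,1)@(13, 3): e=[6,0,2] → ·  [on edge]
  covered (0 px):
    · · · · · · · · ·
    · · · · · · · · ·
    · · · · · · · · ·
    · · · · · · · · ·
    · · · · · · · · ·
    · · · · · · · · ·
    · · · · · · · · ·
    · · · · · · · · ·

Final: [41,27,22]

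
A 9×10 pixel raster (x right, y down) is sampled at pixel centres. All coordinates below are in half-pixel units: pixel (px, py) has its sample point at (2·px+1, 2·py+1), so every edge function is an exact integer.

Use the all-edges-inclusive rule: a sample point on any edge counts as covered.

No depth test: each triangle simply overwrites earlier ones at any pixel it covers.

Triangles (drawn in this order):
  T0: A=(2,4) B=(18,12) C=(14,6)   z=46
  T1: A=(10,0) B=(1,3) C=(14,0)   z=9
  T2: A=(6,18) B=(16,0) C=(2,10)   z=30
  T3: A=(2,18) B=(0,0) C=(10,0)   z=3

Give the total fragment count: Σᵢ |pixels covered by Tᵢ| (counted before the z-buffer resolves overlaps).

T0:
  2·area = 64  (B↔C swapped to make it positive)
  edge (2, 4)→(14, 6): d=(12,2) inclusive
  edge (14, 6)→(18, 12): d=(4,6) inclusive
  edge (18, 12)→(2, 4): d=(-16,-8) inclusive
    (2,2)@(5, 5): e=[6,50,8] → #
    (3,2)@(7, 5): e=[2,38,24] → #
    (4,2)@(9, 5): e=[-2,26,40] → ·
    (2,3)@(5, 7): e=[30,58,-24] → ·
    (3,3)@(7, 7): e=[26,46,-8] → ·
    (4,3)@(9, 7): e=[22,34,8] → #
    (5,3)@(11, 7): e=[18,22,24] → #
    (6,3)@(13, 7): e=[14,10,40] → #
    (7,3)@(15, 7): e=[10,-2,56] → ·
    (4,4)@(9, 9): e=[46,42,-24] → ·
    (5,4)@(11, 9): e=[42,30,-8] → ·
    (6,4)@(13, 9): e=[38,18,8] → #
  covered (8 px):
    · · · · · · · · ·
    · · · · · · · · ·
    · · # # · · · · ·
    · · · · # # # · ·
    · · · · · · # # ·
    · · · · · · · · #
    · · · · · · · · ·
    · · · · · · · · ·
    · · · · · · · · ·
    · · · · · · · · ·
T1:
  2·area = 12  (B↔C swapped to make it positive)
  edge (10, 0)→(14, 0): d=(4,0) inclusive
  edge (14, 0)→(1, 3): d=(-13,3) inclusive
  edge (1, 3)→(10, 0): d=(9,-3) inclusive
    (3,0)@(7, 1): e=[4,8,0] → #  [on edge]
    (4,0)@(9, 1): e=[4,2,6] → #
    (5,0)@(11, 1): e=[4,-4,12] → ·
    (0,1)@(1, 3): e=[12,0,0] → #  [on edge]
    (1,1)@(3, 3): e=[12,-6,6] → ·
    (3,1)@(7, 3): e=[12,-18,18] → ·
    (4,1)@(9, 3): e=[12,-24,24] → ·
    (0,2)@(1, 5): e=[20,-26,18] → ·
  covered (3 px):
    · · · # # · · · ·
    # · · · · · · · ·
    · · · · · · · · ·
    · · · · · · · · ·
    · · · · · · · · ·
    · · · · · · · · ·
    · · · · · · · · ·
    · · · · · · · · ·
    · · · · · · · · ·
    · · · · · · · · ·
T2:
  2·area = 152  (B↔C swapped to make it positive)
  edge (6, 18)→(2, 10): d=(-4,-8) inclusive
  edge (2, 10)→(16, 0): d=(14,-10) inclusive
  edge (16, 0)→(6, 18): d=(-10,18) inclusive
    (7,0)@(15, 1): e=[140,4,8] → #
    (8,0)@(17, 1): e=[156,24,-28] → ·
    (6,1)@(13, 3): e=[116,12,24] → #
    (7,1)@(15, 3): e=[132,32,-12] → ·
    (4,2)@(9, 5): e=[76,0,76] → #  [on edge]
    (5,2)@(11, 5): e=[92,20,40] → #
    (7,2)@(15, 5): e=[124,60,-32] → ·
    (3,3)@(7, 7): e=[52,8,92] → #
    (6,3)@(13, 7): e=[100,68,-16] → ·
    (2,4)@(5, 9): e=[28,16,108] → #
    (5,4)@(11, 9): e=[76,76,0] → #  [on edge]
    (6,4)@(13, 9): e=[92,96,-36] → ·
  covered (20 px):
    · · · · · · · # ·
    · · · · · · # · ·
    · · · · # # # · ·
    · · · # # # · · ·
    · · # # # # · · ·
    · # # # # · · · ·
    · · # # · · · · ·
    · · # # · · · · ·
    · · · · · · · · ·
    · · · · · · · · ·
T3:
  2·area = 180
  edge (2, 18)→(0, 0): d=(-2,-18) inclusive
  edge (0, 0)→(10, 0): d=(10,0) inclusive
  edge (10, 0)→(2, 18): d=(-8,18) inclusive
    (0,0)@(1, 1): e=[16,10,154] → #
    (1,0)@(3, 1): e=[52,10,118] → #
    (2,0)@(5, 1): e=[88,10,82] → #
    (3,0)@(7, 1): e=[124,10,46] → #
    (4,0)@(9, 1): e=[160,10,10] → #
    (5,0)@(11, 1): e=[196,10,-26] → ·
    (0,1)@(1, 3): e=[12,30,138] → #
    (4,1)@(9, 3): e=[156,30,-6] → ·
    (0,2)@(1, 5): e=[8,50,122] → #
    (4,2)@(9, 5): e=[152,50,-22] → ·
    (0,3)@(1, 7): e=[4,70,106] → #
    (3,3)@(7, 7): e=[112,70,-2] → ·
    (0,4)@(1, 9): e=[0,90,90] → #  [on edge]
  covered (23 px):
    # # # # # · · · ·
    # # # # · · · · ·
    # # # # · · · · ·
    # # # · · · · · ·
    # # # · · · · · ·
    · # # · · · · · ·
    · # · · · · · · ·
    · # · · · · · · ·
    · · · · · · · · ·
    · · · · · · · · ·

Result: 54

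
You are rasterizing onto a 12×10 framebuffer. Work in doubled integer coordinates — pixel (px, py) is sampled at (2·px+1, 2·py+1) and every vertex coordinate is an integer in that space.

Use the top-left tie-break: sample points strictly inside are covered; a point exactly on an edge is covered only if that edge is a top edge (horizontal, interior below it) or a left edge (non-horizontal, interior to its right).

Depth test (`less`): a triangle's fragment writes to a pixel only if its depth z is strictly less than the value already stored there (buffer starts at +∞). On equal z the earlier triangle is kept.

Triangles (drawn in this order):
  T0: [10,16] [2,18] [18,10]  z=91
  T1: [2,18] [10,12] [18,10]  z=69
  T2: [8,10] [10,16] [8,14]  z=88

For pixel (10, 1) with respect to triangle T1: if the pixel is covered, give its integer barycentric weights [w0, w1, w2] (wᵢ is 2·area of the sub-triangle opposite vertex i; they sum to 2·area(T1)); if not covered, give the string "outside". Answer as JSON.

T0:
  2·area = 32
  edge (10, 16)→(2, 18): d=(-8,2) right/bottom  bias=-1
  edge (2, 18)→(18, 10): d=(16,-8) top-left  bias=+0
  edge (18, 10)→(10, 16): d=(-8,6) right/bottom  bias=-1
    (6,6)@(13, 13): e=[18,8,6] → █
    (7,6)@(15, 13): e=[14,24,-6] → ·
    (4,7)@(9, 15): e=[10,8,14] → █
    (5,7)@(11, 15): e=[6,24,2] → █
    (6,7)@(13, 15): e=[2,40,-10] → ·
    (2,8)@(5, 17): e=[2,8,22] → █
    (3,8)@(7, 17): e=[-2,24,10] → ·
    (4,8)@(9, 17): e=[-6,40,-2] → ·
    (5,8)@(11, 17): e=[-10,56,-14] → ·
    (2,9)@(5, 19): e=[-14,40,6] → ·
  covered (4 px):
    · · · · · · · · · · · ·
    · · · · · · · · · · · ·
    · · · · · · · · · · · ·
    · · · · · · · · · · · ·
    · · · · · · · · · · · ·
    · · · · · · · · · · · ·
    · · · · · · █ · · · · ·
    · · · · █ █ · · · · · ·
    · · █ · · · · · · · · ·
    · · · · · · · · · · · ·
T1:
  2·area = 32
  edge (2, 18)→(10, 12): d=(8,-6) top-left  bias=+0
  edge (10, 12)→(18, 10): d=(8,-2) top-left  bias=+0
  edge (18, 10)→(2, 18): d=(-16,8) right/bottom  bias=-1
    (7,5)@(15, 11): e=[22,2,8] → █
    (8,5)@(17, 11): e=[34,6,-8] → ·
    (4,6)@(9, 13): e=[2,6,24] → █
    (5,6)@(11, 13): e=[14,10,8] → █
    (6,6)@(13, 13): e=[26,14,-8] → ·
    (7,6)@(15, 13): e=[38,18,-24] → ·
    (3,7)@(7, 15): e=[6,18,8] → █
    (4,7)@(9, 15): e=[18,22,-8] → ·
    (5,7)@(11, 15): e=[30,26,-24] → ·
    (3,8)@(7, 17): e=[22,34,-24] → ·
  covered (4 px):
    · · · · · · · · · · · ·
    · · · · · · · · · · · ·
    · · · · · · · · · · · ·
    · · · · · · · · · · · ·
    · · · · · · · · · · · ·
    · · · · · · · █ · · · ·
    · · · · █ █ · · · · · ·
    · · · █ · · · · · · · ·
    · · · · · · · · · · · ·
    · · · · · · · · · · · ·
T2:
  2·area = 8
  edge (8, 10)→(10, 16): d=(2,6) right/bottom  bias=-1
  edge (10, 16)→(8, 14): d=(-2,-2) top-left  bias=+0
  edge (8, 14)→(8, 10): d=(0,-4) top-left  bias=+0
    (2,0)@(5, 1): e=[0,20,-12] → ·  [on edge]
    (0,3)@(1, 7): e=[36,0,-28] → ·  [on edge]
    (3,3)@(7, 7): e=[0,12,-4] → ·  [on edge]
    (1,4)@(3, 9): e=[28,0,-20] → ·  [on edge]
    (2,5)@(5, 11): e=[20,0,-12] → ·  [on edge]
    (3,6)@(7, 13): e=[12,0,-4] → ·  [on edge]
    (4,6)@(9, 13): e=[0,4,4] → ·  [on edge]
    (4,7)@(9, 15): e=[4,0,4] → █  [on edge]
    (5,7)@(11, 15): e=[-8,4,12] → ·
    (4,8)@(9, 17): e=[8,-4,4] → ·
    (5,8)@(11, 17): e=[-4,0,12] → ·  [on edge]
    (5,9)@(11, 19): e=[0,-4,12] → ·  [on edge]
    (6,9)@(13, 19): e=[-12,0,20] → ·  [on edge]
  covered (1 px):
    · · · · · · · · · · · ·
    · · · · · · · · · · · ·
    · · · · · · · · · · · ·
    · · · · · · · · · · · ·
    · · · · · · · · · · · ·
    · · · · · · · · · · · ·
    · · · · · · · · · · · ·
    · · · · █ · · · · · · ·
    · · · · · · · · · · · ·
    · · · · · · · · · · · ·

Final: "outside"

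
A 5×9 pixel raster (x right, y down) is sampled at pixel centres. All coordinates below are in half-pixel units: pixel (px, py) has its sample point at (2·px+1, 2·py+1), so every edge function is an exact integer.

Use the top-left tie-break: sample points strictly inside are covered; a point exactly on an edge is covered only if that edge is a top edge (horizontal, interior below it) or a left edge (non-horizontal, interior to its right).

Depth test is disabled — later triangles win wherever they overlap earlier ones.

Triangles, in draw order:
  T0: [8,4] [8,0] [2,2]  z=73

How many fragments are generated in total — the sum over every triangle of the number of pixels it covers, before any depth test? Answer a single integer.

T0:
  2·area = 24  (B↔C swapped to make it positive)
  edge (8, 4)→(2, 2): d=(-6,-2) top-left  bias=+0
  edge (2, 2)→(8, 0): d=(6,-2) top-left  bias=+0
  edge (8, 0)→(8, 4): d=(0,4) right/bottom  bias=-1
    (2,0)@(5, 1): e=[12,0,12] → X  [on edge]
    (3,0)@(7, 1): e=[16,4,4] → X
    (4,0)@(9, 1): e=[20,8,-4] → .
    (2,1)@(5, 3): e=[0,12,12] → X  [on edge]
    (4,1)@(9, 3): e=[8,20,-4] → .
    (2,2)@(5, 5): e=[-12,24,12] → .
    (3,2)@(7, 5): e=[-8,28,4] → .
  covered (4 px):
    . . X X .
    . . X X .
    . . . . .
    . . . . .
    . . . . .
    . . . . .
    . . . . .
    . . . . .
    . . . . .

Final: 4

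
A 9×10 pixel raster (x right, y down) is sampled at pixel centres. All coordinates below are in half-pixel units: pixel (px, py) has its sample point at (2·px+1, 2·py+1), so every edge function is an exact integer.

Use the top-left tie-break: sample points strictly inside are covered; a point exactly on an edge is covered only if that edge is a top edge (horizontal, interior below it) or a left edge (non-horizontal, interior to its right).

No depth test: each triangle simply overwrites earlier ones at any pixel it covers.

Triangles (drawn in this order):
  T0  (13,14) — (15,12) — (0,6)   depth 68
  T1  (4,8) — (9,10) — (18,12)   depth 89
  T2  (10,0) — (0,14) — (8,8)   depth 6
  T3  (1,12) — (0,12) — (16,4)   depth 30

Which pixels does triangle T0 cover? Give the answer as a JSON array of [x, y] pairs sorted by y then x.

T0:
  2·area = 42  (B↔C swapped to make it positive)
  edge (13, 14)→(0, 6): d=(-13,-8) top-left  bias=+0
  edge (0, 6)→(15, 12): d=(15,6) right/bottom  bias=-1
  edge (15, 12)→(13, 14): d=(-2,2) right/bottom  bias=-1
    (2,4)@(5, 9): e=[1,15,26] → #
    (3,4)@(7, 9): e=[17,3,22] → #
    (4,4)@(9, 9): e=[33,-9,18] → ·
    (2,5)@(5, 11): e=[-25,45,22] → ·
    (3,5)@(7, 11): e=[-9,33,18] → ·
    (4,5)@(9, 11): e=[7,21,14] → #
    (5,5)@(11, 11): e=[23,9,10] → #
    (6,5)@(13, 11): e=[39,-3,6] → ·
    (4,6)@(9, 13): e=[-19,51,10] → ·
    (5,6)@(11, 13): e=[-3,39,6] → ·
    (6,6)@(13, 13): e=[13,27,2] → #
    (7,6)@(15, 13): e=[29,15,-2] → ·
  covered (5 px):
    · · · · · · · · ·
    · · · · · · · · ·
    · · · · · · · · ·
    · · · · · · · · ·
    · · # # · · · · ·
    · · · · # # · · ·
    · · · · · · # · ·
    · · · · · · · · ·
    · · · · · · · · ·
    · · · · · · · · ·
T1:
  2·area = 8  (B↔C swapped to make it positive)
  edge (4, 8)→(18, 12): d=(14,4) right/bottom  bias=-1
  edge (18, 12)→(9, 10): d=(-9,-2) top-left  bias=+0
  edge (9, 10)→(4, 8): d=(-5,-2) top-left  bias=+0
    (3,4)@(7, 9): e=[2,5,1] → #
    (4,4)@(9, 9): e=[-6,9,5] → ·
    (3,5)@(7, 11): e=[30,-13,-9] → ·
  covered (1 px):
    · · · · · · · · ·
    · · · · · · · · ·
    · · · · · · · · ·
    · · · · · · · · ·
    · · · # · · · · ·
    · · · · · · · · ·
    · · · · · · · · ·
    · · · · · · · · ·
    · · · · · · · · ·
    · · · · · · · · ·
T2:
  2·area = 52  (B↔C swapped to make it positive)
  edge (10, 0)→(8, 8): d=(-2,8) right/bottom  bias=-1
  edge (8, 8)→(0, 14): d=(-8,6) right/bottom  bias=-1
  edge (0, 14)→(10, 0): d=(10,-14) top-left  bias=+0
    (4,1)@(9, 3): e=[2,34,16] → #
    (5,1)@(11, 3): e=[-14,22,44] → ·
    (3,2)@(7, 5): e=[14,30,8] → #
    (4,2)@(9, 5): e=[-2,18,36] → ·
    (2,3)@(5, 7): e=[26,26,0] → #  [on edge]
    (4,3)@(9, 7): e=[-6,2,56] → ·
    (2,4)@(5, 9): e=[22,10,20] → #
    (3,4)@(7, 9): e=[6,-2,48] → ·
    (1,5)@(3, 11): e=[34,6,12] → #
    (2,5)@(5, 11): e=[18,-6,40] → ·
    (0,6)@(1, 13): e=[46,2,4] → #
    (1,6)@(3, 13): e=[30,-10,32] → ·
  covered (7 px):
    · · · · · · · · ·
    · · · · # · · · ·
    · · · # · · · · ·
    · · # # · · · · ·
    · · # · · · · · ·
    · # · · · · · · ·
    # · · · · · · · ·
    · · · · · · · · ·
    · · · · · · · · ·
    · · · · · · · · ·
T3:
  2·area = 8
  edge (1, 12)→(0, 12): d=(-1,0) right/bottom  bias=-1
  edge (0, 12)→(16, 4): d=(16,-8) top-left  bias=+0
  edge (16, 4)→(1, 12): d=(-15,8) right/bottom  bias=-1
  covered (0 px):
    · · · · · · · · ·
    · · · · · · · · ·
    · · · · · · · · ·
    · · · · · · · · ·
    · · · · · · · · ·
    · · · · · · · · ·
    · · · · · · · · ·
    · · · · · · · · ·
    · · · · · · · · ·
    · · · · · · · · ·

Answer: [[2,4],[3,4],[4,5],[5,5],[6,6]]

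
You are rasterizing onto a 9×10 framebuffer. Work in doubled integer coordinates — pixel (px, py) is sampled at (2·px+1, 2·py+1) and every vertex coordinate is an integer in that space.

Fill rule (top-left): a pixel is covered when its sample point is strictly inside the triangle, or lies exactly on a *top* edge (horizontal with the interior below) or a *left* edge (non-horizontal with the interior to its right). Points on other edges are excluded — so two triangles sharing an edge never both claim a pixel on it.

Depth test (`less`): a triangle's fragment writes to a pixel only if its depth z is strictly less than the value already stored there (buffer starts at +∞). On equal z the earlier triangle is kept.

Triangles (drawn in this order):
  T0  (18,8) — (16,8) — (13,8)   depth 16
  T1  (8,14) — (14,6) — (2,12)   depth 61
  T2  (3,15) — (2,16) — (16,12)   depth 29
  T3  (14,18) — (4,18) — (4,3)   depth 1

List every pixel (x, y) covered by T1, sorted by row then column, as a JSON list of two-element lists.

T0:
  degenerate (2·area = 0) — covers nothing
T1:
  2·area = 60  (B↔C swapped to make it positive)
  edge (8, 14)→(2, 12): d=(-6,-2) top-left  bias=+0
  edge (2, 12)→(14, 6): d=(12,-6) top-left  bias=+0
  edge (14, 6)→(8, 14): d=(-6,8) right/bottom  bias=-1
    (6,3)@(13, 7): e=[52,6,2] → X
    (7,3)@(15, 7): e=[56,18,-14] → .
    (4,4)@(9, 9): e=[32,6,22] → X
    (5,4)@(11, 9): e=[36,18,6] → X
    (6,4)@(13, 9): e=[40,30,-10] → .
    (2,5)@(5, 11): e=[12,6,42] → X
    (3,5)@(7, 11): e=[16,18,26] → X
    (5,5)@(11, 11): e=[24,42,-6] → .
    (2,6)@(5, 13): e=[0,30,30] → X  [on edge]
    (4,6)@(9, 13): e=[8,54,-2] → .
    (2,7)@(5, 15): e=[-12,54,18] → .
    (3,7)@(7, 15): e=[-8,66,2] → .
    (5,7)@(11, 15): e=[0,90,-30] → .  [on edge]
    (8,8)@(17, 17): e=[0,150,-90] → .  [on edge]
  covered (8 px):
    . . . . . . . . .
    . . . . . . . . .
    . . . . . . . . .
    . . . . . . X . .
    . . . . X X . . .
    . . X X X . . . .
    . . X X . . . . .
    . . . . . . . . .
    . . . . . . . . .
    . . . . . . . . .
T2:
  2·area = 10  (B↔C swapped to make it positive)
  edge (3, 15)→(16, 12): d=(13,-3) top-left  bias=+0
  edge (16, 12)→(2, 16): d=(-14,4) right/bottom  bias=-1
  edge (2, 16)→(3, 15): d=(1,-1) top-left  bias=+0
    (8,0)@(17, 1): e=[-140,150,0] → .  [on edge]
    (7,1)@(15, 3): e=[-120,130,0] → .  [on edge]
    (6,2)@(13, 5): e=[-100,110,0] → .  [on edge]
    (5,3)@(11, 7): e=[-80,90,0] → .  [on edge]
    (4,4)@(9, 9): e=[-60,70,0] → .  [on edge]
    (3,5)@(7, 11): e=[-40,50,0] → .  [on edge]
    (2,6)@(5, 13): e=[-20,30,0] → .  [on edge]
    (1,7)@(3, 15): e=[0,10,0] → X  [on edge]
    (2,7)@(5, 15): e=[6,2,2] → X
    (3,7)@(7, 15): e=[12,-6,4] → .
    (0,8)@(1, 17): e=[20,-10,0] → .  [on edge]
    (1,8)@(3, 17): e=[26,-18,2] → .
  covered (2 px):
    . . . . . . . . .
    . . . . . . . . .
    . . . . . . . . .
    . . . . . . . . .
    . . . . . . . . .
    . . . . . . . . .
    . . . . . . . . .
    . X X . . . . . .
    . . . . . . . . .
    . . . . . . . . .
T3:
  2·area = 150
  edge (14, 18)→(4, 18): d=(-10,0) right/bottom  bias=-1
  edge (4, 18)→(4, 3): d=(0,-15) top-left  bias=+0
  edge (4, 3)→(14, 18): d=(10,15) right/bottom  bias=-1
    (2,2)@(5, 5): e=[130,15,5] → X
    (3,2)@(7, 5): e=[130,45,-25] → .
    (2,3)@(5, 7): e=[110,15,25] → X
    (3,3)@(7, 7): e=[110,45,-5] → .
    (2,4)@(5, 9): e=[90,15,45] → X
    (3,4)@(7, 9): e=[90,45,15] → X
    (4,4)@(9, 9): e=[90,75,-15] → .
    (2,5)@(5, 11): e=[70,15,65] → X
    (4,5)@(9, 11): e=[70,75,5] → X
    (5,5)@(11, 11): e=[70,105,-25] → .
    (2,6)@(5, 13): e=[50,15,85] → X
    (5,6)@(11, 13): e=[50,105,-5] → .
  covered (19 px):
    . . . . . . . . .
    . . . . . . . . .
    . . X . . . . . .
    . . X . . . . . .
    . . X X . . . . .
    . . X X X . . . .
    . . X X X . . . .
    . . X X X X . . .
    . . X X X X X . .
    . . . . . . . . .

Answer: [[6,3],[4,4],[5,4],[2,5],[3,5],[4,5],[2,6],[3,6]]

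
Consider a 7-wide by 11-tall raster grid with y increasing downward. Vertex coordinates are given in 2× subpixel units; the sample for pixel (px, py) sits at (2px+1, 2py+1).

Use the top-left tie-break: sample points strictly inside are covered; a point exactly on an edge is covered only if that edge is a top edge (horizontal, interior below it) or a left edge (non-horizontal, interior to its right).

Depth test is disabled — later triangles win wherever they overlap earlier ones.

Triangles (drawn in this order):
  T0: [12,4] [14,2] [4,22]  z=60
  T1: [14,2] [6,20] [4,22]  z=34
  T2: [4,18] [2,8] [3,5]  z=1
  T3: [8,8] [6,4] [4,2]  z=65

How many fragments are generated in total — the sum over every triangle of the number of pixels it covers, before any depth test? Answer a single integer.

T0:
  2·area = 20
  edge (12, 4)→(14, 2): d=(2,-2) top-left  bias=+0
  edge (14, 2)→(4, 22): d=(-10,20) right/bottom  bias=-1
  edge (4, 22)→(12, 4): d=(8,-18) top-left  bias=+0
    (6,1)@(13, 3): e=[0,10,10] → X  [on edge]
    (5,2)@(11, 5): e=[0,30,-10] → .  [on edge]
    (6,2)@(13, 5): e=[4,-10,26] → .
    (4,3)@(9, 7): e=[0,50,-30] → .  [on edge]
    (5,3)@(11, 7): e=[4,10,6] → X
    (6,3)@(13, 7): e=[8,-30,42] → .
    (3,4)@(7, 9): e=[0,70,-50] → .  [on edge]
    (5,4)@(11, 9): e=[8,-10,22] → .
    (2,5)@(5, 11): e=[0,90,-70] → .  [on edge]
    (4,5)@(9, 11): e=[8,10,2] → X
    (5,5)@(11, 11): e=[12,-30,38] → .
    (1,6)@(3, 13): e=[0,110,-90] → .  [on edge]
    (0,7)@(1, 15): e=[0,130,-110] → .  [on edge]
  covered (3 px):
    . . . . . . .
    . . . . . . X
    . . . . . . .
    . . . . . X .
    . . . . . . .
    . . . . X . .
    . . . . . . .
    . . . . . . .
    . . . . . . .
    . . . . . . .
    . . . . . . .
T1:
  2·area = 20
  edge (14, 2)→(6, 20): d=(-8,18) right/bottom  bias=-1
  edge (6, 20)→(4, 22): d=(-2,2) right/bottom  bias=-1
  edge (4, 22)→(14, 2): d=(10,-20) top-left  bias=+0
    (4,6)@(9, 13): e=[2,8,10] → X
    (5,6)@(11, 13): e=[-34,4,50] → .
    (6,6)@(13, 13): e=[-70,0,90] → .  [on edge]
    (4,7)@(9, 15): e=[-14,4,30] → .
    (5,7)@(11, 15): e=[-50,0,70] → .  [on edge]
    (3,8)@(7, 17): e=[6,4,10] → X
    (4,8)@(9, 17): e=[-30,0,50] → .  [on edge]
    (3,9)@(7, 19): e=[-10,0,30] → .  [on edge]
    (2,10)@(5, 21): e=[10,0,10] → .  [on edge]
  covered (2 px):
    . . . . . . .
    . . . . . . .
    . . . . . . .
    . . . . . . .
    . . . . . . .
    . . . . . . .
    . . . . X . .
    . . . . . . .
    . . . X . . .
    . . . . . . .
    . . . . . . .
T2:
  2·area = 16
  edge (4, 18)→(2, 8): d=(-2,-10) top-left  bias=+0
  edge (2, 8)→(3, 5): d=(1,-3) top-left  bias=+0
  edge (3, 5)→(4, 18): d=(1,13) right/bottom  bias=-1
    (0,1)@(1, 3): e=[0,-8,24] → .  [on edge]
    (1,2)@(3, 5): e=[16,0,0] → .  [on edge]
    (1,3)@(3, 7): e=[12,2,2] → X
    (2,3)@(5, 7): e=[32,8,-24] → .
    (1,4)@(3, 9): e=[8,4,4] → X
    (2,4)@(5, 9): e=[28,10,-22] → .
    (0,5)@(1, 11): e=[-16,0,32] → .  [on edge]
    (1,5)@(3, 11): e=[4,6,6] → X
    (2,5)@(5, 11): e=[24,12,-20] → .
    (1,6)@(3, 13): e=[0,8,8] → X  [on edge]
    (2,6)@(5, 13): e=[20,14,-18] → .
    (1,7)@(3, 15): e=[-4,10,10] → .
  covered (4 px):
    . . . . . . .
    . . . . . . .
    . . . . . . .
    . X . . . . .
    . X . . . . .
    . X . . . . .
    . X . . . . .
    . . . . . . .
    . . . . . . .
    . . . . . . .
    . . . . . . .
T3:
  2·area = 4  (B↔C swapped to make it positive)
  edge (8, 8)→(4, 2): d=(-4,-6) top-left  bias=+0
  edge (4, 2)→(6, 4): d=(2,2) right/bottom  bias=-1
  edge (6, 4)→(8, 8): d=(2,4) right/bottom  bias=-1
    (1,0)@(3, 1): e=[-2,0,6] → .  [on edge]
    (2,1)@(5, 3): e=[2,0,2] → .  [on edge]
    (3,2)@(7, 5): e=[6,0,-2] → .  [on edge]
    (4,3)@(9, 7): e=[10,0,-6] → .  [on edge]
    (5,4)@(11, 9): e=[14,0,-10] → .  [on edge]
    (6,5)@(13, 11): e=[18,0,-14] → .  [on edge]
  covered (0 px):
    . . . . . . .
    . . . . . . .
    . . . . . . .
    . . . . . . .
    . . . . . . .
    . . . . . . .
    . . . . . . .
    . . . . . . .
    . . . . . . .
    . . . . . . .
    . . . . . . .

Final: 9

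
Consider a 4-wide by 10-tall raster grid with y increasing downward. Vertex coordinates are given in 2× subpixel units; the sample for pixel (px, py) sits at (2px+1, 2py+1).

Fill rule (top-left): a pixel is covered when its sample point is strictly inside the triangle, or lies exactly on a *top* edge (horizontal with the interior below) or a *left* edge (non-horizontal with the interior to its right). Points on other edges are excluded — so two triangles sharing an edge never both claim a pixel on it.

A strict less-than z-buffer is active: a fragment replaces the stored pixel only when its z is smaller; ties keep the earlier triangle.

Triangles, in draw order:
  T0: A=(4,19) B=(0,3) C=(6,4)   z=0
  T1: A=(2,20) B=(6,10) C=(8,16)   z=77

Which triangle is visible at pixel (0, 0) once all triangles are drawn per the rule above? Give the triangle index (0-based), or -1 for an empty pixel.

T0:
  2·area = 92
  edge (4, 19)→(0, 3): d=(-4,-16) top-left  bias=+0
  edge (0, 3)→(6, 4): d=(6,1) right/bottom  bias=-1
  edge (6, 4)→(4, 19): d=(-2,15) right/bottom  bias=-1
    (0,2)@(1, 5): e=[8,11,73] → X
    (1,2)@(3, 5): e=[40,9,43] → X
    (2,2)@(5, 5): e=[72,7,13] → X
    (3,2)@(7, 5): e=[104,5,-17] → .
    (0,3)@(1, 7): e=[0,23,69] → X  [on edge]
    (3,3)@(7, 7): e=[96,17,-21] → .
    (0,4)@(1, 9): e=[-8,35,65] → .
    (1,4)@(3, 9): e=[24,33,35] → X
    (3,4)@(7, 9): e=[88,29,-25] → .
    (1,5)@(3, 11): e=[16,45,31] → X
    (3,5)@(7, 11): e=[80,41,-29] → .
    (1,6)@(3, 13): e=[8,57,27] → X
    (1,7)@(3, 15): e=[0,69,23] → X  [on edge]
  covered (12 px):
    . . . .
    . . . .
    X X X .
    X X X .
    . X X .
    . X X .
    . X . .
    . X . .
    . . . .
    . . . .
T1:
  2·area = 44
  edge (2, 20)→(6, 10): d=(4,-10) top-left  bias=+0
  edge (6, 10)→(8, 16): d=(2,6) right/bottom  bias=-1
  edge (8, 16)→(2, 20): d=(-6,4) right/bottom  bias=-1
    (1,0)@(3, 1): e=[-66,0,110] → .  [on edge]
    (2,3)@(5, 7): e=[-22,0,66] → .  [on edge]
    (2,6)@(5, 13): e=[2,12,30] → X
    (3,6)@(7, 13): e=[22,0,22] → .  [on edge]
    (2,7)@(5, 15): e=[10,16,18] → X
    (3,7)@(7, 15): e=[30,4,10] → X
    (2,8)@(5, 17): e=[18,20,6] → X
    (3,8)@(7, 17): e=[38,8,-2] → .
    (1,9)@(3, 19): e=[6,36,2] → X
    (2,9)@(5, 19): e=[26,24,-6] → .
  covered (5 px):
    . . . .
    . . . .
    . . . .
    . . . .
    . . . .
    . . . .
    . . X .
    . . X X
    . . X .
    . X . .

Z-buffer (winner per pixel, '.' = empty):
  . . . .
  . . . .
  0 0 0 .
  0 0 0 .
  . 0 0 .
  . 0 0 .
  . 0 1 .
  . 0 1 1
  . . 1 .
  . 1 . .

Result: -1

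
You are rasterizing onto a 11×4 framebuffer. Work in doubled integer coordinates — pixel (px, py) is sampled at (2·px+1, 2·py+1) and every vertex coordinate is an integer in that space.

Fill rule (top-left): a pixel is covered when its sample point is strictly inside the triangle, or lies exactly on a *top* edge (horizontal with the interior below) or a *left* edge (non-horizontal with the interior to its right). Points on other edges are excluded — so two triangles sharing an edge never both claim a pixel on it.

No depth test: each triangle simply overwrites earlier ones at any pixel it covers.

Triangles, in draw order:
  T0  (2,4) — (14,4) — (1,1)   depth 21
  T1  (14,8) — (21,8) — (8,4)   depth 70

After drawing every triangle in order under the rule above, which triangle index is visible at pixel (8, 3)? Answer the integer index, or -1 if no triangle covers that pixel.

T0:
  2·area = 36  (B↔C swapped to make it positive)
  edge (2, 4)→(1, 1): d=(-1,-3) top-left  bias=+0
  edge (1, 1)→(14, 4): d=(13,3) right/bottom  bias=-1
  edge (14, 4)→(2, 4): d=(-12,0) right/bottom  bias=-1
    (0,0)@(1, 1): e=[0,0,36] → ·  [on edge]
    (1,1)@(3, 3): e=[4,20,12] → #
    (2,1)@(5, 3): e=[10,14,12] → #
    (3,1)@(7, 3): e=[16,8,12] → #
    (4,1)@(9, 3): e=[22,2,12] → #
    (5,1)@(11, 3): e=[28,-4,12] → ·
    (1,2)@(3, 5): e=[2,46,-12] → ·
    (2,2)@(5, 5): e=[8,40,-12] → ·
    (3,2)@(7, 5): e=[14,34,-12] → ·
    (4,2)@(9, 5): e=[20,28,-12] → ·
    (1,3)@(3, 7): e=[0,72,-36] → ·  [on edge]
  covered (4 px):
    · · · · · · · · · · ·
    · # # # # · · · · · ·
    · · · · · · · · · · ·
    · · · · · · · · · · ·
T1:
  2·area = 28  (B↔C swapped to make it positive)
  edge (14, 8)→(8, 4): d=(-6,-4) top-left  bias=+0
  edge (8, 4)→(21, 8): d=(13,4) right/bottom  bias=-1
  edge (21, 8)→(14, 8): d=(-7,0) right/bottom  bias=-1
    (5,2)@(11, 5): e=[6,1,21] → #
    (6,2)@(13, 5): e=[14,-7,21] → ·
    (5,3)@(11, 7): e=[-6,27,7] → ·
    (6,3)@(13, 7): e=[2,19,7] → #
    (7,3)@(15, 7): e=[10,11,7] → #
    (8,3)@(17, 7): e=[18,3,7] → #
    (9,3)@(19, 7): e=[26,-5,7] → ·
  covered (4 px):
    · · · · · · · · · · ·
    · · · · · · · · · · ·
    · · · · · # · · · · ·
    · · · · · · # # # · ·

Z-buffer (winner per pixel, '.' = empty):
  . . . . . . . . . . .
  . 0 0 0 0 . . . . . .
  . . . . . 1 . . . . .
  . . . . . . 1 1 1 . .

Answer: 1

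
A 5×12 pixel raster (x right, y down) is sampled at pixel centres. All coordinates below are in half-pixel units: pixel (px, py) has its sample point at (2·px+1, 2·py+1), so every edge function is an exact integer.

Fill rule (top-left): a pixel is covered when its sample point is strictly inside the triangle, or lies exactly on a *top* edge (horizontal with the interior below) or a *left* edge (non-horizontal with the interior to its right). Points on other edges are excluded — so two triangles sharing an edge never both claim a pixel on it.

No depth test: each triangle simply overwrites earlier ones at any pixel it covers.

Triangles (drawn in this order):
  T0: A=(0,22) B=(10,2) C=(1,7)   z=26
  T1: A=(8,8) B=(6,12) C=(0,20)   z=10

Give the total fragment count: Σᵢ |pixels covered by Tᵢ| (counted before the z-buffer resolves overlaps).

T0:
  2·area = 130  (B↔C swapped to make it positive)
  edge (0, 22)→(1, 7): d=(1,-15) top-left  bias=+0
  edge (1, 7)→(10, 2): d=(9,-5) top-left  bias=+0
  edge (10, 2)→(0, 22): d=(-10,20) right/bottom  bias=-1
    (4,1)@(9, 3): e=[116,4,10] → █
    (2,2)@(5, 5): e=[58,2,70] → █
    (3,2)@(7, 5): e=[88,12,30] → █
    (4,2)@(9, 5): e=[118,22,-10] → ·
    (0,3)@(1, 7): e=[0,0,130] → █  [on edge]
    (1,3)@(3, 7): e=[30,10,90] → █
    (4,3)@(9, 7): e=[120,40,-30] → ·
    (0,4)@(1, 9): e=[2,18,110] → █
    (3,4)@(7, 9): e=[92,48,-10] → ·
    (0,5)@(1, 11): e=[4,36,90] → █
    (3,5)@(7, 11): e=[94,66,-30] → ·
    (0,6)@(1, 13): e=[6,54,70] → █
  covered (19 px):
    · · · · ·
    · · · · █
    · · █ █ ·
    █ █ █ █ ·
    █ █ █ · ·
    █ █ █ · ·
    █ █ · · ·
    █ █ · · ·
    █ · · · ·
    █ · · · ·
    · · · · ·
    · · · · ·
T1:
  2·area = 8
  edge (8, 8)→(6, 12): d=(-2,4) right/bottom  bias=-1
  edge (6, 12)→(0, 20): d=(-6,8) right/bottom  bias=-1
  edge (0, 20)→(8, 8): d=(8,-12) top-left  bias=+0
    (2,6)@(5, 13): e=[2,2,4] → █
    (3,6)@(7, 13): e=[-6,-14,28] → ·
    (2,7)@(5, 15): e=[-2,-10,20] → ·
  covered (1 px):
    · · · · ·
    · · · · ·
    · · · · ·
    · · · · ·
    · · · · ·
    · · · · ·
    · · █ · ·
    · · · · ·
    · · · · ·
    · · · · ·
    · · · · ·
    · · · · ·

Result: 20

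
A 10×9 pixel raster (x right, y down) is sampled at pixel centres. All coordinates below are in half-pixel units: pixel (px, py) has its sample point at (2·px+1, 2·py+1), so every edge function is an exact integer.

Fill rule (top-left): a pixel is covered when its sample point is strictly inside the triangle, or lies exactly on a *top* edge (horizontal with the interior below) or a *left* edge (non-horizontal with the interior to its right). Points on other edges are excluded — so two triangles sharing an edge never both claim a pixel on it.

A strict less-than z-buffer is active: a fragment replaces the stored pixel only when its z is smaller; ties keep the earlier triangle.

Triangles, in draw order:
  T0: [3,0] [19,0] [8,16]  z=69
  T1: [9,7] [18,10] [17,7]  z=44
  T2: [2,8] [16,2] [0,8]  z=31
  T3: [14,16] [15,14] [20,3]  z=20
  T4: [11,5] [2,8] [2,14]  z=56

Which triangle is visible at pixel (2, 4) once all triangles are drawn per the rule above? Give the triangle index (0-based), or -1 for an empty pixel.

T0:
  2·area = 256
  edge (3, 0)→(19, 0): d=(16,0) top-left  bias=+0
  edge (19, 0)→(8, 16): d=(-11,16) right/bottom  bias=-1
  edge (8, 16)→(3, 0): d=(-5,-16) top-left  bias=+0
    (2,0)@(5, 1): e=[16,213,27] → █
    (3,0)@(7, 1): e=[16,181,59] → █
    (4,0)@(9, 1): e=[16,149,91] → █
    (5,0)@(11, 1): e=[16,117,123] → █
    (6,0)@(13, 1): e=[16,85,155] → █
    (7,0)@(15, 1): e=[16,53,187] → █
    (8,0)@(17, 1): e=[16,21,219] → █
    (9,0)@(19, 1): e=[16,-11,251] → ·
    (2,1)@(5, 3): e=[48,191,17] → █
    (8,1)@(17, 3): e=[48,-1,209] → ·
    (2,2)@(5, 5): e=[80,169,7] → █
    (8,2)@(17, 5): e=[80,-23,199] → ·
  covered (30 px):
    · · █ █ █ █ █ █ █ ·
    · · █ █ █ █ █ █ · ·
    · · █ █ █ █ █ █ · ·
    · · · █ █ █ █ · · ·
    · · · █ █ █ · · · ·
    · · · █ █ █ · · · ·
    · · · · █ · · · · ·
    · · · · · · · · · ·
    · · · · · · · · · ·
T1:
  2·area = 24  (B↔C swapped to make it positive)
  edge (9, 7)→(17, 7): d=(8,0) top-left  bias=+0
  edge (17, 7)→(18, 10): d=(1,3) right/bottom  bias=-1
  edge (18, 10)→(9, 7): d=(-9,-3) top-left  bias=+0
    (7,0)@(15, 1): e=[-48,0,72] → ·  [on edge]
    (1,2)@(3, 5): e=[-16,40,0] → ·  [on edge]
    (0,3)@(1, 7): e=[0,48,-24] → ·  [on edge]
    (1,3)@(3, 7): e=[0,42,-18] → ·  [on edge]
    (2,3)@(5, 7): e=[0,36,-12] → ·  [on edge]
    (3,3)@(7, 7): e=[0,30,-6] → ·  [on edge]
    (4,3)@(9, 7): e=[0,24,0] → █  [on edge]
    (5,3)@(11, 7): e=[0,18,6] → █  [on edge]
    (6,3)@(13, 7): e=[0,12,12] → █  [on edge]
    (7,3)@(15, 7): e=[0,6,18] → █  [on edge]
    (8,3)@(17, 7): e=[0,0,24] → ·  [on edge]
    (9,3)@(19, 7): e=[0,-6,30] → ·  [on edge]
    (7,4)@(15, 9): e=[16,8,0] → █  [on edge]
    (9,6)@(19, 13): e=[48,0,-24] → ·  [on edge]
  covered (6 px):
    · · · · · · · · · ·
    · · · · · · · · · ·
    · · · · · · · · · ·
    · · · · █ █ █ █ · ·
    · · · · · · · █ █ ·
    · · · · · · · · · ·
    · · · · · · · · · ·
    · · · · · · · · · ·
    · · · · · · · · · ·
T2:
  2·area = 12  (B↔C swapped to make it positive)
  edge (2, 8)→(0, 8): d=(-2,0) right/bottom  bias=-1
  edge (0, 8)→(16, 2): d=(16,-6) top-left  bias=+0
  edge (16, 2)→(2, 8): d=(-14,6) right/bottom  bias=-1
    (4,2)@(9, 5): e=[6,6,0] → ·  [on edge]
    (1,3)@(3, 7): e=[2,2,8] → █
    (2,3)@(5, 7): e=[2,14,-4] → ·
    (1,4)@(3, 9): e=[-2,34,-20] → ·
  covered (1 px):
    · · · · · · · · · ·
    · · · · · · · · · ·
    · · · · · · · · · ·
    · █ · · · · · · · ·
    · · · · · · · · · ·
    · · · · · · · · · ·
    · · · · · · · · · ·
    · · · · · · · · · ·
    · · · · · · · · · ·
T3:
  2·area = 1  (B↔C swapped to make it positive)
  edge (14, 16)→(20, 3): d=(6,-13) top-left  bias=+0
  edge (20, 3)→(15, 14): d=(-5,11) right/bottom  bias=-1
  edge (15, 14)→(14, 16): d=(-1,2) right/bottom  bias=-1
  covered (0 px):
    · · · · · · · · · ·
    · · · · · · · · · ·
    · · · · · · · · · ·
    · · · · · · · · · ·
    · · · · · · · · · ·
    · · · · · · · · · ·
    · · · · · · · · · ·
    · · · · · · · · · ·
    · · · · · · · · · ·
T4:
  2·area = 54  (B↔C swapped to make it positive)
  edge (11, 5)→(2, 14): d=(-9,9) right/bottom  bias=-1
  edge (2, 14)→(2, 8): d=(0,-6) top-left  bias=+0
  edge (2, 8)→(11, 5): d=(9,-3) top-left  bias=+0
    (7,0)@(15, 1): e=[0,78,-24] → ·  [on edge]
    (6,1)@(13, 3): e=[0,66,-12] → ·  [on edge]
    (8,1)@(17, 3): e=[-36,90,0] → ·  [on edge]
    (5,2)@(11, 5): e=[0,54,0] → ·  [on edge]
    (2,3)@(5, 7): e=[36,18,0] → █  [on edge]
    (3,3)@(7, 7): e=[18,30,6] → █
    (4,3)@(9, 7): e=[0,42,12] → ·  [on edge]
    (1,4)@(3, 9): e=[36,6,12] → █
    (3,4)@(7, 9): e=[0,30,24] → ·  [on edge]
    (1,5)@(3, 11): e=[18,6,30] → █
    (2,5)@(5, 11): e=[0,18,36] → ·  [on edge]
    (1,6)@(3, 13): e=[0,6,48] → ·  [on edge]
    (0,7)@(1, 15): e=[0,-6,60] → ·  [on edge]
  covered (5 px):
    · · · · · · · · · ·
    · · · · · · · · · ·
    · · · · · · · · · ·
    · · █ █ · · · · · ·
    · █ █ · · · · · · ·
    · █ · · · · · · · ·
    · · · · · · · · · ·
    · · · · · · · · · ·
    · · · · · · · · · ·

Z-buffer (winner per pixel, '.' = empty):
  . . 0 0 0 0 0 0 0 .
  . . 0 0 0 0 0 0 . .
  . . 0 0 0 0 0 0 . .
  . 2 4 4 1 1 1 1 . .
  . 4 4 0 0 0 . 1 1 .
  . 4 . 0 0 0 . . . .
  . . . . 0 . . . . .
  . . . . . . . . . .
  . . . . . . . . . .

Result: 4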